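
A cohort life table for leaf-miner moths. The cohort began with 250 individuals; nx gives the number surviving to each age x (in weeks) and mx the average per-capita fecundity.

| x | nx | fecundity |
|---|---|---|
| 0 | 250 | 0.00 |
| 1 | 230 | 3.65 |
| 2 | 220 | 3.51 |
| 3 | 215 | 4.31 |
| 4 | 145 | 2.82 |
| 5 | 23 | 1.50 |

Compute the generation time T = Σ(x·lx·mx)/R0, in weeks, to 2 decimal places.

2.34

lx = nx/n0 = nx/250: 1, 0.92, 0.88, 0.86, 0.58, 0.092
lx·mx: 0, 3.358, 3.0888, 3.7066, 1.6356, 0.138 → R0 = 11.927
x·lx·mx: 0, 3.358, 6.1776, 11.1198, 6.5424, 0.69 → Σ = 27.8878
T = 27.8878 / 11.927 = 2.338207… → 2.34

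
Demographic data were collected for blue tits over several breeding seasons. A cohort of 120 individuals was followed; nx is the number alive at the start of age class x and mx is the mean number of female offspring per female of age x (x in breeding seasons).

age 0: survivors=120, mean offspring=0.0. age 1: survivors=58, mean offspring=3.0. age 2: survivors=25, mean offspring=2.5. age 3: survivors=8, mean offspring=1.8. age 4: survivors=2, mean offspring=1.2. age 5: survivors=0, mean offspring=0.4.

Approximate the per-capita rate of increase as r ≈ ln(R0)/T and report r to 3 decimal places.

lx = nx/n0 = nx/120: 1, 0.48333…, 0.20833…, 0.06667…, 0.01667…, 0
R0 = Σ lx·mx = 0 + 1.45… + 0.52083… + 0.12… + 0.02… + 0 = 2.110833…
Σ x·lx·mx = 2.931667…; T = 2.931667…/2.110833… = 1.38887…
r ≈ ln(R0)/T = ln(2.110833…)/1.38887… = 0.53791… → 0.538

0.538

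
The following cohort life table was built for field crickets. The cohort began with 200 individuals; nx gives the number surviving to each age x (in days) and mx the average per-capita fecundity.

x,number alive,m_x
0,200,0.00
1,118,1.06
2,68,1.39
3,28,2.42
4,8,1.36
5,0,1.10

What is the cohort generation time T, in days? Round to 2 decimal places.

lx = nx/n0 = nx/200: 1, 0.59, 0.34, 0.14, 0.04, 0
lx·mx: 0, 0.6254, 0.4726, 0.3388, 0.0544, 0 → R0 = 1.4912
x·lx·mx: 0, 0.6254, 0.9452, 1.0164, 0.2176, 0 → Σ = 2.8046
T = 2.8046 / 1.4912 = 1.880767… → 1.88

1.88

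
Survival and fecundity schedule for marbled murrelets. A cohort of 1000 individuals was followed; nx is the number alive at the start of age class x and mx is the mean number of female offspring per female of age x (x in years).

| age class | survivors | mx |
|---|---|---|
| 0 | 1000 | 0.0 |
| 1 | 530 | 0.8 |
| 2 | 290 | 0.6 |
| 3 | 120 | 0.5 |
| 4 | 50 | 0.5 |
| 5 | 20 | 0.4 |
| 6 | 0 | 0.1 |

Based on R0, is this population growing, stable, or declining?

declining

lx = nx/n0 = nx/1000: 1, 0.53, 0.29, 0.12, 0.05, 0.02, 0
R0 = Σ lx·mx = 0 + 0.424 + 0.174 + 0.06 + 0.025 + 0.008 + 0 = 0.691
R0 < 1, so the population is declining.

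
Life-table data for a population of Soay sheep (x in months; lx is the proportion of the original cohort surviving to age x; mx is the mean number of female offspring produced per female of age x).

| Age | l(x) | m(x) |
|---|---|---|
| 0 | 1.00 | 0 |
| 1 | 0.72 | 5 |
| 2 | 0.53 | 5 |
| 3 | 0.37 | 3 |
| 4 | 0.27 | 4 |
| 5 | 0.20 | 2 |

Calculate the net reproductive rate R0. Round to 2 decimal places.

lx·mx by age: 0, 3.6, 2.65, 1.11, 1.08, 0.4
R0 = Σ lx·mx = 8.84 → 8.84

8.84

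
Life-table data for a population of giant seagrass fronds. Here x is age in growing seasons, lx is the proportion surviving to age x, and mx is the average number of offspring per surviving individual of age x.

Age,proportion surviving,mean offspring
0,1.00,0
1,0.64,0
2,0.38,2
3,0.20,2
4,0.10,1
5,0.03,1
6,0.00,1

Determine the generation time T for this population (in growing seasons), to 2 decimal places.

lx·mx: 0, 0, 0.76, 0.4, 0.1, 0.03, 0 → R0 = 1.29
x·lx·mx: 0, 0, 1.52, 1.2, 0.4, 0.15, 0 → Σ = 3.27
T = 3.27 / 1.29 = 2.534884… → 2.53

2.53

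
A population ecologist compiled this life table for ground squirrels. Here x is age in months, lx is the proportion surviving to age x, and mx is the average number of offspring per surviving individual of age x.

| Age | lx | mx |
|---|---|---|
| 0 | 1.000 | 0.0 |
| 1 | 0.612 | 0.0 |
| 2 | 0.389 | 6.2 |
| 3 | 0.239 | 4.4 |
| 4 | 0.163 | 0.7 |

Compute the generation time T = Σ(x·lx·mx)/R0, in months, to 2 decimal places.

2.36

lx·mx: 0, 0, 2.4118, 1.0516, 0.1141 → R0 = 3.5775
x·lx·mx: 0, 0, 4.8236, 3.1548, 0.4564 → Σ = 8.4348
T = 8.4348 / 3.5775 = 2.357736… → 2.36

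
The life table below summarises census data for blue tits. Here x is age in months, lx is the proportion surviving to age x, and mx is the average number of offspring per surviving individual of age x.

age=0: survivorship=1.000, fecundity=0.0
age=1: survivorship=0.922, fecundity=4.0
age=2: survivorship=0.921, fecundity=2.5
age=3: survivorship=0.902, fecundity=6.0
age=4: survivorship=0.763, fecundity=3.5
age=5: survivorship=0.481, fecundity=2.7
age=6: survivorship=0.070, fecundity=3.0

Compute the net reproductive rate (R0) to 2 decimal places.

lx·mx by age: 0, 3.688, 2.3025, 5.412, 2.6705, 1.2987, 0.21
R0 = Σ lx·mx = 15.5817 → 15.58

15.58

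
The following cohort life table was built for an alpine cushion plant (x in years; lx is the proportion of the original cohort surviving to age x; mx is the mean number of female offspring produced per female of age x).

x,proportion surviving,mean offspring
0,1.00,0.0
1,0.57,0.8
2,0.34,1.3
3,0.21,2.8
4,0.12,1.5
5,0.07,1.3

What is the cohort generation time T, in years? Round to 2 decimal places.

lx·mx: 0, 0.456, 0.442, 0.588, 0.18, 0.091 → R0 = 1.757
x·lx·mx: 0, 0.456, 0.884, 1.764, 0.72, 0.455 → Σ = 4.279
T = 4.279 / 1.757 = 2.435401… → 2.44

2.44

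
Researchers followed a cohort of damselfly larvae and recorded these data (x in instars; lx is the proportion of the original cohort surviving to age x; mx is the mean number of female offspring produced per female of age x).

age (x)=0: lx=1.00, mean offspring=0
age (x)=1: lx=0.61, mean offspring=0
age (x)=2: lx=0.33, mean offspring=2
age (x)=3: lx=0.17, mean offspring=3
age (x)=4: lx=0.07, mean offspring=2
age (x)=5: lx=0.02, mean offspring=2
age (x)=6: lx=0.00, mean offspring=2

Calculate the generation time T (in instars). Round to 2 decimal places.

2.67

lx·mx: 0, 0, 0.66, 0.51, 0.14, 0.04, 0 → R0 = 1.35
x·lx·mx: 0, 0, 1.32, 1.53, 0.56, 0.2, 0 → Σ = 3.61
T = 3.61 / 1.35 = 2.674074… → 2.67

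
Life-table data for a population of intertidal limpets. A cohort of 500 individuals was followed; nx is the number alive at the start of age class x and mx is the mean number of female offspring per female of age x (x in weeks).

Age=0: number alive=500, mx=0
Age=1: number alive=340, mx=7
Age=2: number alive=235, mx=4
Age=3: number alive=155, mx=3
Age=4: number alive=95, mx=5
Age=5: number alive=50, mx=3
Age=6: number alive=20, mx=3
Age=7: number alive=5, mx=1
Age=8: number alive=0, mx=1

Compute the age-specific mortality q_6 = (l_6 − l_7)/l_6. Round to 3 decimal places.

0.750

lx = nx/n0 = nx/500: 1, 0.68, 0.47, 0.31, 0.19, 0.1, 0.04, 0.01, 0
q_6 = (l_6 − l_7) / l_6 = (0.04 − 0.01) / 0.04
     = 0.03 / 0.04 = 0.75 → 0.750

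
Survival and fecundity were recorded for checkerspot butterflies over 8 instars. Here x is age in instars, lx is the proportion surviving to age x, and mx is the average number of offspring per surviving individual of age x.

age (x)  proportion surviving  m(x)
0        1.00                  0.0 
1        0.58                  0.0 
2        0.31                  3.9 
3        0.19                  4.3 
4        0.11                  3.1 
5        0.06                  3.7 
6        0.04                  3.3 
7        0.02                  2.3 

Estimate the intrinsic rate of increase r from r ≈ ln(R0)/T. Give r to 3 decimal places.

R0 = Σ lx·mx = 0 + 0 + 1.209 + 0.817 + 0.341 + 0.222 + 0.132 + 0.046 = 2.767
Σ x·lx·mx = 8.457; T = 8.457/2.767 = 3.05638…
r ≈ ln(R0)/T = ln(2.767)/3.05638… = 0.333… → 0.333

0.333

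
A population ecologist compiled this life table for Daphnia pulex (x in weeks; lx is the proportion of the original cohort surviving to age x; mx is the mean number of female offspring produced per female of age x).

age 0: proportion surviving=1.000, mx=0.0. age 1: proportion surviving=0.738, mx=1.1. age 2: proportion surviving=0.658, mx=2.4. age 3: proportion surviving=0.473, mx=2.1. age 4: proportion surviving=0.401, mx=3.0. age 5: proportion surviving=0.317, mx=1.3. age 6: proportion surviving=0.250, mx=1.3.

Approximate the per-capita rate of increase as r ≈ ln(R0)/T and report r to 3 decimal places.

R0 = Σ lx·mx = 0 + 0.8118 + 1.5792 + 0.9933 + 1.203 + 0.4121 + 0.325 = 5.3244
Σ x·lx·mx = 15.7726; T = 15.7726/5.3244 = 2.96232…
r ≈ ln(R0)/T = ln(5.3244)/2.96232… = 0.56452… → 0.565

0.565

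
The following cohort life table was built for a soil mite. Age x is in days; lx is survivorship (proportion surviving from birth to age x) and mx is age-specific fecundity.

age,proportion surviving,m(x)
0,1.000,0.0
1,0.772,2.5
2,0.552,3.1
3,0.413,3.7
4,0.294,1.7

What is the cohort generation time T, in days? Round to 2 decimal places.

2.11

lx·mx: 0, 1.93, 1.7112, 1.5281, 0.4998 → R0 = 5.6691
x·lx·mx: 0, 1.93, 3.4224, 4.5843, 1.9992 → Σ = 11.9359
T = 11.9359 / 5.6691 = 2.105431… → 2.11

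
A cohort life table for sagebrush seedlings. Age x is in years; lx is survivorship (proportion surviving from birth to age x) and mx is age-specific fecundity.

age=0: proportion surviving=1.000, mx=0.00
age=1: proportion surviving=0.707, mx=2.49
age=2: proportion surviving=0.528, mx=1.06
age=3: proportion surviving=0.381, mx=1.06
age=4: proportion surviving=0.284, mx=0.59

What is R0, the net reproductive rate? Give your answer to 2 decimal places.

lx·mx by age: 0, 1.76043, 0.55968, 0.40386, 0.16756
R0 = Σ lx·mx = 2.89153 → 2.89

2.89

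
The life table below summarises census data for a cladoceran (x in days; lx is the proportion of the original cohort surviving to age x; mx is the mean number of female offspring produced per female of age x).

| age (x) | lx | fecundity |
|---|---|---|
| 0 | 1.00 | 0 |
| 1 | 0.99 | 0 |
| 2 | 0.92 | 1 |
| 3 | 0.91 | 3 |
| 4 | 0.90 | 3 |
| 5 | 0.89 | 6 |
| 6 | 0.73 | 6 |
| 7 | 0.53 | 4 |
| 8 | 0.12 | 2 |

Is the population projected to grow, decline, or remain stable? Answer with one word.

growing

R0 = Σ lx·mx = 0 + 0 + 0.92 + 2.73 + 2.7 + 5.34 + 4.38 + 2.12 + 0.24 = 18.43
R0 > 1, so the population is growing.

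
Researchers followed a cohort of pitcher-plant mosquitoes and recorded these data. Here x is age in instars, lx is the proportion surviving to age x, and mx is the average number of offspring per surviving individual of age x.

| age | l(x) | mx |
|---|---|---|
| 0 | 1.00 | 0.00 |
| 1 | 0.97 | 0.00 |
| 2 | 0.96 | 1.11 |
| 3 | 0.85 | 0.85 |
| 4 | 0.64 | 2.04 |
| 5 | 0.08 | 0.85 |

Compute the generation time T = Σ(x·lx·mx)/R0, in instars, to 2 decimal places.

3.12

lx·mx: 0, 0, 1.0656, 0.7225, 1.3056, 0.068 → R0 = 3.1617
x·lx·mx: 0, 0, 2.1312, 2.1675, 5.2224, 0.34 → Σ = 9.8611
T = 9.8611 / 3.1617 = 3.118923… → 3.12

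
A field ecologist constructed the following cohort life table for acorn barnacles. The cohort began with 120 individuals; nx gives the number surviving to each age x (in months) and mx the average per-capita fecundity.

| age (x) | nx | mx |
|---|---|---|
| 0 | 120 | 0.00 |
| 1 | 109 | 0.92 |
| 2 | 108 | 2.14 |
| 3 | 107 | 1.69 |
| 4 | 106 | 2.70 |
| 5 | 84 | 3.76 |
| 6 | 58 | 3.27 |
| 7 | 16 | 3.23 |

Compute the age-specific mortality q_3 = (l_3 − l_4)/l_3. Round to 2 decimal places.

0.01

lx = nx/n0 = nx/120: 1, 0.90833…, 0.9, 0.89167…, 0.88333…, 0.7, 0.48333…, 0.13333…
q_3 = (l_3 − l_4) / l_3 = (0.891667… − 0.883333…) / 0.891667…
     = 0.008333… / 0.891667… = 0.009346… → 0.01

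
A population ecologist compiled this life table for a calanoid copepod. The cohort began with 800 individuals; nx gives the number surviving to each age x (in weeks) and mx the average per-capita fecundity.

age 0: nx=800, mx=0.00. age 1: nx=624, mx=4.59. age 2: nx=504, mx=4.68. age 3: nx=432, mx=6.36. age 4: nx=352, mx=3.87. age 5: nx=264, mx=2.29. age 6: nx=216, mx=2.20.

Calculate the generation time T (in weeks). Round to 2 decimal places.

lx = nx/n0 = nx/800: 1, 0.78, 0.63, 0.54, 0.44, 0.33, 0.27
lx·mx: 0, 3.5802, 2.9484, 3.4344, 1.7028, 0.7557, 0.594 → R0 = 13.0155
x·lx·mx: 0, 3.5802, 5.8968, 10.3032, 6.8112, 3.7785, 3.564 → Σ = 33.9339
T = 33.9339 / 13.0155 = 2.607191… → 2.61

2.61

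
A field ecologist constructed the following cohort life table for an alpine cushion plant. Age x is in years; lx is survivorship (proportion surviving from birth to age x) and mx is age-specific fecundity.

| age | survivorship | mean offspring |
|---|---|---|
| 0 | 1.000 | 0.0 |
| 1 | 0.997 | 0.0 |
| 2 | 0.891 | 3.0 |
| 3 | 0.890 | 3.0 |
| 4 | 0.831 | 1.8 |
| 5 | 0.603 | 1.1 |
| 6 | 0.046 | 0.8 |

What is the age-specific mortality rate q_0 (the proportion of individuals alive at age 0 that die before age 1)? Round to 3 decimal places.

0.003

q_0 = (l_0 − l_1) / l_0 = (1 − 0.997) / 1
     = 0.003 / 1 = 0.003 → 0.003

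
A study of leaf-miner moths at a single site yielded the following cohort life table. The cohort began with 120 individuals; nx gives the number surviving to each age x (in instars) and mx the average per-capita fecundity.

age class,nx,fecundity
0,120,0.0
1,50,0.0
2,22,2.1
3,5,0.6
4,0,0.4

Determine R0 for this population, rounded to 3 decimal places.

lx = nx/n0 = nx/120: 1, 0.41667…, 0.18333…, 0.04167…, 0
lx·mx by age: 0, 0, 0.385…, 0.025…, 0
R0 = Σ lx·mx = 0.41… → 0.410

0.410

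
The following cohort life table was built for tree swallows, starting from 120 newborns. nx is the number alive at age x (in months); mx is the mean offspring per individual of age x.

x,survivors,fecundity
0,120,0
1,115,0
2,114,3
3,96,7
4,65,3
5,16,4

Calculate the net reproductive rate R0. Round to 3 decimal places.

lx = nx/n0 = nx/120: 1, 0.95833…, 0.95, 0.8, 0.54167…, 0.13333…
lx·mx by age: 0, 0, 2.85, 5.6, 1.625…, 0.533333…
R0 = Σ lx·mx = 10.608333… → 10.608

10.608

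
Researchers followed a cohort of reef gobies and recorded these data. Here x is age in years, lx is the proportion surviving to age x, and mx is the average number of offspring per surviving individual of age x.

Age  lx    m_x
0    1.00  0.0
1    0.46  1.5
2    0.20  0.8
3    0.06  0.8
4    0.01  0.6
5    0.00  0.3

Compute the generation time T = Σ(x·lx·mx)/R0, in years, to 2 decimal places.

1.30

lx·mx: 0, 0.69, 0.16, 0.048, 0.006, 0 → R0 = 0.904
x·lx·mx: 0, 0.69, 0.32, 0.144, 0.024, 0 → Σ = 1.178
T = 1.178 / 0.904 = 1.303097… → 1.30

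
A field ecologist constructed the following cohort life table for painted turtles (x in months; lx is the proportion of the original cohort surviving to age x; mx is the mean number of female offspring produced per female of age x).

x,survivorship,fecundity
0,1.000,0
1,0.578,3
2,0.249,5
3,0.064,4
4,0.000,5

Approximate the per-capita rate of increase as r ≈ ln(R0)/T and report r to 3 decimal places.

0.761

R0 = Σ lx·mx = 0 + 1.734 + 1.245 + 0.256 + 0 = 3.235
Σ x·lx·mx = 4.992; T = 4.992/3.235 = 1.54312…
r ≈ ln(R0)/T = ln(3.235)/1.54312… = 0.76081… → 0.761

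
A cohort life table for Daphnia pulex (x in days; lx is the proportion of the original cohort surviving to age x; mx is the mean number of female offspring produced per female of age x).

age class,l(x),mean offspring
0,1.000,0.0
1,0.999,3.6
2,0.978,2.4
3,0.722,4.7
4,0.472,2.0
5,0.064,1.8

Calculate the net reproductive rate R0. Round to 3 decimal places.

10.396

lx·mx by age: 0, 3.5964, 2.3472, 3.3934, 0.944, 0.1152
R0 = Σ lx·mx = 10.3962 → 10.396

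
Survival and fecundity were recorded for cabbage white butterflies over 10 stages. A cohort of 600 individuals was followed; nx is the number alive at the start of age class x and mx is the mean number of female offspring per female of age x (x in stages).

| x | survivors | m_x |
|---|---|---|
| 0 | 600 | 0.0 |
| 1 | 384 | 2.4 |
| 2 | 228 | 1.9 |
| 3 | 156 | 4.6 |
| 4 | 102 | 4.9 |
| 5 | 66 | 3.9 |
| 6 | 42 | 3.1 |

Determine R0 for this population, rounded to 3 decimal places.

4.933

lx = nx/n0 = nx/600: 1, 0.64, 0.38, 0.26, 0.17, 0.11, 0.07
lx·mx by age: 0, 1.536, 0.722, 1.196, 0.833, 0.429, 0.217
R0 = Σ lx·mx = 4.933 → 4.933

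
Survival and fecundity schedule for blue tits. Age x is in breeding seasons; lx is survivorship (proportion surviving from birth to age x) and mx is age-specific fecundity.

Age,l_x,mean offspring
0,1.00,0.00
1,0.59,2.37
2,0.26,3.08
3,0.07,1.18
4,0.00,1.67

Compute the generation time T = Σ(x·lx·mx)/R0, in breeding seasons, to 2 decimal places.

lx·mx: 0, 1.3983, 0.8008, 0.0826, 0 → R0 = 2.2817
x·lx·mx: 0, 1.3983, 1.6016, 0.2478, 0 → Σ = 3.2477
T = 3.2477 / 2.2817 = 1.423369… → 1.42

1.42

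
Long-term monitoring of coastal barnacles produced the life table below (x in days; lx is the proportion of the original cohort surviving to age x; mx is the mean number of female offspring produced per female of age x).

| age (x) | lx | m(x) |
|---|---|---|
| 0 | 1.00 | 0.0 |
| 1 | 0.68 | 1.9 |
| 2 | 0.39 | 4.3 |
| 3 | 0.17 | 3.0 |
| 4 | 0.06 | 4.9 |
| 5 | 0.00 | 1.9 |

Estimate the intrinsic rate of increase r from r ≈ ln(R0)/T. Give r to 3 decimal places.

R0 = Σ lx·mx = 0 + 1.292 + 1.677 + 0.51 + 0.294 + 0 = 3.773
Σ x·lx·mx = 7.352; T = 7.352/3.773 = 1.94858…
r ≈ ln(R0)/T = ln(3.773)/1.94858… = 0.68145… → 0.681

0.681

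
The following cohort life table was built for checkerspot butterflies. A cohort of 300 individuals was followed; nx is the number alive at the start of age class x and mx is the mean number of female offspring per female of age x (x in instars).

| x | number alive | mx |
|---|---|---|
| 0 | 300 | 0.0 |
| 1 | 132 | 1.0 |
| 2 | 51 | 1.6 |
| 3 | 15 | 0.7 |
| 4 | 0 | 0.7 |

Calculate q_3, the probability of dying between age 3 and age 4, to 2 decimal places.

lx = nx/n0 = nx/300: 1, 0.44, 0.17, 0.05, 0
q_3 = (l_3 − l_4) / l_3 = (0.05 − 0) / 0.05
     = 0.05 / 0.05 = 1 → 1.00

1.00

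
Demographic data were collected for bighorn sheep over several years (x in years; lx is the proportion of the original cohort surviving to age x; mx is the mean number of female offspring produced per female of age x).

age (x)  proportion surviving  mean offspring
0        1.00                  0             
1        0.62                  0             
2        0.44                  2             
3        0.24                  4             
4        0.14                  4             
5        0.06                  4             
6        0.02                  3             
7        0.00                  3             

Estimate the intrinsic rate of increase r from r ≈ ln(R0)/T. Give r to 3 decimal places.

0.318

R0 = Σ lx·mx = 0 + 0 + 0.88 + 0.96 + 0.56 + 0.24 + 0.06 + 0 = 2.7
Σ x·lx·mx = 8.44; T = 8.44/2.7 = 3.12593…
r ≈ ln(R0)/T = ln(2.7)/3.12593… = 0.31775… → 0.318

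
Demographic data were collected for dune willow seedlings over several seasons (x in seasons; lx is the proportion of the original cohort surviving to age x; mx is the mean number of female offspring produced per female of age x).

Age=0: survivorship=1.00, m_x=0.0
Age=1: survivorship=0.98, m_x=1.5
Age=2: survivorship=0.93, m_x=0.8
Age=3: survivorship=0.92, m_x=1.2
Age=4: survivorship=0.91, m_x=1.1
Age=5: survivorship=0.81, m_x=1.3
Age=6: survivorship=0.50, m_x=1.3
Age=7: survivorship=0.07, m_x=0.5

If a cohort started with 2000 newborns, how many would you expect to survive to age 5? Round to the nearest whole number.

1620

Expected survivors = N0 · l_5 = 2000 × 0.81 = 1620 → 1620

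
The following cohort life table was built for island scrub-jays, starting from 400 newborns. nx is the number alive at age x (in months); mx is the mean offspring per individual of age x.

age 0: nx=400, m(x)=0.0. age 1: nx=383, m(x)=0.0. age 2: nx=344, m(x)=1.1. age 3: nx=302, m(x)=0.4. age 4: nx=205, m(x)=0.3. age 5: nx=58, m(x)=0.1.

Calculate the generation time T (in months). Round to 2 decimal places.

2.46

lx = nx/n0 = nx/400: 1, 0.9575, 0.86, 0.755, 0.5125, 0.145
lx·mx: 0, 0, 0.946, 0.302, 0.15375, 0.0145 → R0 = 1.41625
x·lx·mx: 0, 0, 1.892, 0.906, 0.615, 0.0725 → Σ = 3.4855
T = 3.4855 / 1.41625 = 2.461077… → 2.46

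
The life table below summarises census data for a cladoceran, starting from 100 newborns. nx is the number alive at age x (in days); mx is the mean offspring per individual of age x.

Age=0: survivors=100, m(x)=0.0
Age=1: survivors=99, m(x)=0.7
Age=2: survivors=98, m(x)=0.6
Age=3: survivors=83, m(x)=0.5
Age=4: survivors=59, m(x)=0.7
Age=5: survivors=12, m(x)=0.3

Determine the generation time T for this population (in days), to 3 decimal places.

lx = nx/n0 = nx/100: 1, 0.99, 0.98, 0.83, 0.59, 0.12
lx·mx: 0, 0.693, 0.588, 0.415, 0.413, 0.036 → R0 = 2.145
x·lx·mx: 0, 0.693, 1.176, 1.245, 1.652, 0.18 → Σ = 4.946
T = 4.946 / 2.145 = 2.305828… → 2.306

2.306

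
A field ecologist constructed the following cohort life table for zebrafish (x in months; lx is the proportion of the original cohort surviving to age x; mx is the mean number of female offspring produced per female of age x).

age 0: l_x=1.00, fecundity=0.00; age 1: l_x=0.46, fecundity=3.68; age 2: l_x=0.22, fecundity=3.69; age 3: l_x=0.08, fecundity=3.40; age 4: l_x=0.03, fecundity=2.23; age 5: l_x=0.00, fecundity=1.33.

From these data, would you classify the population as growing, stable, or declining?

growing

R0 = Σ lx·mx = 0 + 1.6928 + 0.8118 + 0.272 + 0.0669 + 0 = 2.8435
R0 > 1, so the population is growing.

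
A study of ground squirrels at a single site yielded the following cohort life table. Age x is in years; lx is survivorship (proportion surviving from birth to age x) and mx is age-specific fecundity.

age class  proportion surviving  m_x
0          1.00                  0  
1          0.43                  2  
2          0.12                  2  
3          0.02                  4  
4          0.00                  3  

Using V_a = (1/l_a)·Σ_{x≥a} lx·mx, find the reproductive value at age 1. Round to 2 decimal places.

2.74

lx·mx for x ≥ 1: 0.86, 0.24, 0.08, 0 → sum = 1.18
V_1 = 1.18 / l_1 = 1.18 / 0.43 = 2.744186… → 2.74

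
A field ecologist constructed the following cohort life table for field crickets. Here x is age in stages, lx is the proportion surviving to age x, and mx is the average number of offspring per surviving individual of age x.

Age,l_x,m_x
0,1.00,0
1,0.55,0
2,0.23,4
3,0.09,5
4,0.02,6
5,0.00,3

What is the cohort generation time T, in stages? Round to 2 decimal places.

2.46

lx·mx: 0, 0, 0.92, 0.45, 0.12, 0 → R0 = 1.49
x·lx·mx: 0, 0, 1.84, 1.35, 0.48, 0 → Σ = 3.67
T = 3.67 / 1.49 = 2.463087… → 2.46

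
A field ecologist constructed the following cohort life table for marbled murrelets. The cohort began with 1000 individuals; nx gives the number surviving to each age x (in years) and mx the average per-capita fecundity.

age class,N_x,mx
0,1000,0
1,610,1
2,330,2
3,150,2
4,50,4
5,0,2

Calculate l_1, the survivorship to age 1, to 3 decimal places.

0.610

l_1 = n_1/n_0 = 610/1000 = 0.61 → 0.610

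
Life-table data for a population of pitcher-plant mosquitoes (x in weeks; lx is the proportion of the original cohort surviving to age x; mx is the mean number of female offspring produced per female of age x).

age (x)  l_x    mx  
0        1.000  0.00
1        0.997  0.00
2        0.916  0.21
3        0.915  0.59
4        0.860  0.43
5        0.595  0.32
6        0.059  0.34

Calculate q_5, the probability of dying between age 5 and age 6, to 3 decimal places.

q_5 = (l_5 − l_6) / l_5 = (0.595 − 0.059) / 0.595
     = 0.536 / 0.595 = 0.90084… → 0.901

0.901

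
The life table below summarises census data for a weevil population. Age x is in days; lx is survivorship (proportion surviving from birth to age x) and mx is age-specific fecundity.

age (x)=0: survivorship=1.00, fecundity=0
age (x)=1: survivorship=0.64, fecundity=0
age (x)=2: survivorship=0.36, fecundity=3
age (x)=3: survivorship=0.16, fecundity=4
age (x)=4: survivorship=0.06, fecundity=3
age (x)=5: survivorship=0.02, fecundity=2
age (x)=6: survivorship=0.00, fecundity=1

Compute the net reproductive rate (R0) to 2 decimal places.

lx·mx by age: 0, 0, 1.08, 0.64, 0.18, 0.04, 0
R0 = Σ lx·mx = 1.94 → 1.94

1.94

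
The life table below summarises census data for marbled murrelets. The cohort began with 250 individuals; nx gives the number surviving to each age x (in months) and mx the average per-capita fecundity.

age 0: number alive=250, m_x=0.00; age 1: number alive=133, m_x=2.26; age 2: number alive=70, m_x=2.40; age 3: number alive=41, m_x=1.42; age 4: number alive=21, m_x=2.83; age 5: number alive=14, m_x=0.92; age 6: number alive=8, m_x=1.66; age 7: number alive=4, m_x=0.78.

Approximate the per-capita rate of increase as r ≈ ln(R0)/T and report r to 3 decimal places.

0.456

lx = nx/n0 = nx/250: 1, 0.532, 0.28, 0.164, 0.084, 0.056, 0.032, 0.016
R0 = Σ lx·mx = 0 + 1.20232 + 0.672 + 0.23288 + 0.23772 + 0.05152 + 0.05312 + 0.01248 = 2.46204
Σ x·lx·mx = 4.85952; T = 4.85952/2.46204 = 1.97378…
r ≈ ln(R0)/T = ln(2.46204)/1.97378… = 0.45648… → 0.456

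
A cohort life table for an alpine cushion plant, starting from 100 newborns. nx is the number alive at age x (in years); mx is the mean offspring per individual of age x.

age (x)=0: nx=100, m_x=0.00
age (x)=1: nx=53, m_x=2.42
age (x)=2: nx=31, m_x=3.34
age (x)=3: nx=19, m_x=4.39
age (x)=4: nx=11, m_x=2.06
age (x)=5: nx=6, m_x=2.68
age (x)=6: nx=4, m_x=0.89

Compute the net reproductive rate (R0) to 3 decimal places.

lx = nx/n0 = nx/100: 1, 0.53, 0.31, 0.19, 0.11, 0.06, 0.04
lx·mx by age: 0, 1.2826, 1.0354, 0.8341, 0.2266, 0.1608, 0.0356
R0 = Σ lx·mx = 3.5751 → 3.575

3.575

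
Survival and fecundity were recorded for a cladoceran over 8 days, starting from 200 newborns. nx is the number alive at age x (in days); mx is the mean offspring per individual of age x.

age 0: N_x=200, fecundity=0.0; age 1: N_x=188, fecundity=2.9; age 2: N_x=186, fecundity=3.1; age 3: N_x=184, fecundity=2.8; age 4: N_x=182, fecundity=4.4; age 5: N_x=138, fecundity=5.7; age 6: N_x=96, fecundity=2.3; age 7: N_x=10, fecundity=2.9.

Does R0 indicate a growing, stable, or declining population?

lx = nx/n0 = nx/200: 1, 0.94, 0.93, 0.92, 0.91, 0.69, 0.48, 0.05
R0 = Σ lx·mx = 0 + 2.726 + 2.883 + 2.576 + 4.004 + 3.933 + 1.104 + 0.145 = 17.371
R0 > 1, so the population is growing.

growing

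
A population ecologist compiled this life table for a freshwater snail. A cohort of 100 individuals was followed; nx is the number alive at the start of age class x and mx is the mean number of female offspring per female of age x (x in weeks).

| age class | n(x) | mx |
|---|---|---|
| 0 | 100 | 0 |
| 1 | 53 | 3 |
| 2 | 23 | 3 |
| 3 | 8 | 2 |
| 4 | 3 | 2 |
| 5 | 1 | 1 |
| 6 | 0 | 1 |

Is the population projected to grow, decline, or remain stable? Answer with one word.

growing

lx = nx/n0 = nx/100: 1, 0.53, 0.23, 0.08, 0.03, 0.01, 0
R0 = Σ lx·mx = 0 + 1.59 + 0.69 + 0.16 + 0.06 + 0.01 + 0 = 2.51
R0 > 1, so the population is growing.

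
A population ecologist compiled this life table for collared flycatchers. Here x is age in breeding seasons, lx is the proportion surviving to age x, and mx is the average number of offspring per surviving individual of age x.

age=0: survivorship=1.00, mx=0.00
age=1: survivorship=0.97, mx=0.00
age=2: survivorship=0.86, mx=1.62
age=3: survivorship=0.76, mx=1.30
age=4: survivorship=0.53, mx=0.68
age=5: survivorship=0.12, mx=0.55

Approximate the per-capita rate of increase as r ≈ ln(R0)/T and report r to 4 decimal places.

0.3853

R0 = Σ lx·mx = 0 + 0 + 1.3932 + 0.988 + 0.3604 + 0.066 = 2.8076
Σ x·lx·mx = 7.522; T = 7.522/2.8076 = 2.67916…
r ≈ ln(R0)/T = ln(2.8076)/2.67916… = 0.385319… → 0.3853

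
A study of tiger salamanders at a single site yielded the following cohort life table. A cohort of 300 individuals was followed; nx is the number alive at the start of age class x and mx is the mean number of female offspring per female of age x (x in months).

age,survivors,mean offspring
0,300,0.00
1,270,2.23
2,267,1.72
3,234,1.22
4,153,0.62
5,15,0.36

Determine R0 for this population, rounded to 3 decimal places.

4.824

lx = nx/n0 = nx/300: 1, 0.9, 0.89, 0.78, 0.51, 0.05
lx·mx by age: 0, 2.007, 1.5308, 0.9516, 0.3162, 0.018
R0 = Σ lx·mx = 4.8236 → 4.824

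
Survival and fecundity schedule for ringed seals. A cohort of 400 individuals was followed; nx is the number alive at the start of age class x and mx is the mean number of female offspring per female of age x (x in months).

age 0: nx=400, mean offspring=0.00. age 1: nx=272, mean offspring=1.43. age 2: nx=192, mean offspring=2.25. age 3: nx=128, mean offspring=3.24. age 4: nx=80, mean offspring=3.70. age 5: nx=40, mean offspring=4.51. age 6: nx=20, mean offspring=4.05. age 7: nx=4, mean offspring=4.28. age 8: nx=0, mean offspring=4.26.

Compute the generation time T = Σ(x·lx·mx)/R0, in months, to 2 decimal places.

lx = nx/n0 = nx/400: 1, 0.68, 0.48, 0.32, 0.2, 0.1, 0.05, 0.01, 0
lx·mx: 0, 0.9724, 1.08, 1.0368, 0.74, 0.451, 0.2025, 0.0428, 0 → R0 = 4.5255
x·lx·mx: 0, 0.9724, 2.16, 3.1104, 2.96, 2.255, 1.215, 0.2996, 0 → Σ = 12.9724
T = 12.9724 / 4.5255 = 2.866512… → 2.87

2.87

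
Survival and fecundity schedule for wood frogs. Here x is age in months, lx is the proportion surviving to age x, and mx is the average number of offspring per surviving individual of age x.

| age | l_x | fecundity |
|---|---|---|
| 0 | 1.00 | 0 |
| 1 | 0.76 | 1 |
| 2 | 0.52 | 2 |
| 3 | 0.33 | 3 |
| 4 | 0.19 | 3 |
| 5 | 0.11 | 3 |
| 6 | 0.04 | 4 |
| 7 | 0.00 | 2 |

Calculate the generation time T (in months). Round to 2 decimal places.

lx·mx: 0, 0.76, 1.04, 0.99, 0.57, 0.33, 0.16, 0 → R0 = 3.85
x·lx·mx: 0, 0.76, 2.08, 2.97, 2.28, 1.65, 0.96, 0 → Σ = 10.7
T = 10.7 / 3.85 = 2.779221… → 2.78

2.78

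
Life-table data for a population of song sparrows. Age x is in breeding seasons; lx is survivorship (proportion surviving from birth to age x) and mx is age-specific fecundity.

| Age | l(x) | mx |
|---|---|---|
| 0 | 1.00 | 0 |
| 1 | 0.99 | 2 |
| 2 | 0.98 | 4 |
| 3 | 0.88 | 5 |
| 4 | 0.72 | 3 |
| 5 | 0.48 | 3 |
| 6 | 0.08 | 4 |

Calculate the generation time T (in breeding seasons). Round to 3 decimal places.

lx·mx: 0, 1.98, 3.92, 4.4, 2.16, 1.44, 0.32 → R0 = 14.22
x·lx·mx: 0, 1.98, 7.84, 13.2, 8.64, 7.2, 1.92 → Σ = 40.78
T = 40.78 / 14.22 = 2.867792… → 2.868

2.868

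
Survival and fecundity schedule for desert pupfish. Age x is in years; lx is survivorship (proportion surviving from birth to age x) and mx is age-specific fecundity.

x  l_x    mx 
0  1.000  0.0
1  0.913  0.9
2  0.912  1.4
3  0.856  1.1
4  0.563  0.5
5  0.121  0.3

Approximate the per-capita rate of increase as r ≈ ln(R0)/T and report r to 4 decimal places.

0.5418

R0 = Σ lx·mx = 0 + 0.8217 + 1.2768 + 0.9416 + 0.2815 + 0.0363 = 3.3579
Σ x·lx·mx = 7.5076; T = 7.5076/3.3579 = 2.2358…
r ≈ ln(R0)/T = ln(3.3579)/2.2358… = 0.541781… → 0.5418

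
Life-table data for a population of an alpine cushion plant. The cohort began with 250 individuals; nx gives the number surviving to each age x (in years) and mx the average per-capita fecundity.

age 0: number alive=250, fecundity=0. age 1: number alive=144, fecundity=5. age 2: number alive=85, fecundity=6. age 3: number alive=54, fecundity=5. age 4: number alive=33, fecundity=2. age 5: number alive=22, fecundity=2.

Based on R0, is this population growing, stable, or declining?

lx = nx/n0 = nx/250: 1, 0.576, 0.34, 0.216, 0.132, 0.088
R0 = Σ lx·mx = 0 + 2.88 + 2.04 + 1.08 + 0.264 + 0.176 = 6.44
R0 > 1, so the population is growing.

growing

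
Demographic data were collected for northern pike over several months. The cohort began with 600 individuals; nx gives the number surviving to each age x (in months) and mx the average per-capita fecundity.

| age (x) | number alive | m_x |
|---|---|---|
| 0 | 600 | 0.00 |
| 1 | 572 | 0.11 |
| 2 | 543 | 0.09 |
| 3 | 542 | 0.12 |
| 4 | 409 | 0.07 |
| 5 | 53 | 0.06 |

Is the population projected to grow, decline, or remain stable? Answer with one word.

lx = nx/n0 = nx/600: 1, 0.95333…, 0.905, 0.90333…, 0.68167…, 0.08833…
R0 = Σ lx·mx = 0 + 0.104867… + 0.08145 + 0.1084… + 0.047717… + 0.0053… = 0.347733…
R0 < 1, so the population is declining.

declining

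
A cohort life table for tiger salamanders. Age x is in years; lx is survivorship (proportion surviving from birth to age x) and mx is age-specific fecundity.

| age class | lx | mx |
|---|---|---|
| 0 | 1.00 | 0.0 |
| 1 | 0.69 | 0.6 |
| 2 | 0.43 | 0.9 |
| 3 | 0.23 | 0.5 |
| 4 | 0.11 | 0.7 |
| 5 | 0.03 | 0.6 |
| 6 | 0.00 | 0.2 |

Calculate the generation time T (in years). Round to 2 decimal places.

1.91

lx·mx: 0, 0.414, 0.387, 0.115, 0.077, 0.018, 0 → R0 = 1.011
x·lx·mx: 0, 0.414, 0.774, 0.345, 0.308, 0.09, 0 → Σ = 1.931
T = 1.931 / 1.011 = 1.90999… → 1.91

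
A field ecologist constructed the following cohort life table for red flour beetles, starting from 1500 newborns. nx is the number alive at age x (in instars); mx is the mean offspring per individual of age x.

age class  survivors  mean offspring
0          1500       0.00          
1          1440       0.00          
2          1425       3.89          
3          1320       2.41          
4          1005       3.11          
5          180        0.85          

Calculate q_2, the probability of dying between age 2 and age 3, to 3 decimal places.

0.074

lx = nx/n0 = nx/1500: 1, 0.96, 0.95, 0.88, 0.67, 0.12
q_2 = (l_2 − l_3) / l_2 = (0.95 − 0.88) / 0.95
     = 0.07 / 0.95 = 0.073684… → 0.074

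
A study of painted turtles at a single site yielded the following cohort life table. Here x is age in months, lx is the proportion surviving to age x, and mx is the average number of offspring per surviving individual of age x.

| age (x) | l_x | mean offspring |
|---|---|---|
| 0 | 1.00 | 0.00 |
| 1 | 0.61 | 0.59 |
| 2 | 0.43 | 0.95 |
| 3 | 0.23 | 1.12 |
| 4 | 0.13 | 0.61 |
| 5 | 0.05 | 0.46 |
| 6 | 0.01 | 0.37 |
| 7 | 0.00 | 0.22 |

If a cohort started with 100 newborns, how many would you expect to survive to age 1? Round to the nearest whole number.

61

Expected survivors = N0 · l_1 = 100 × 0.61 = 61 → 61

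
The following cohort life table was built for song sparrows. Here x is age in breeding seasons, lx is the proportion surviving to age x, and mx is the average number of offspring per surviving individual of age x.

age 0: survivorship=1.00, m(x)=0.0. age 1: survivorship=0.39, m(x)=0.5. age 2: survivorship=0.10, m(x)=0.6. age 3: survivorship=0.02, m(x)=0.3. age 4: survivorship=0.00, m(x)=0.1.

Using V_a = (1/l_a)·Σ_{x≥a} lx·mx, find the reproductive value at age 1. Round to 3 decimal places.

0.669

lx·mx for x ≥ 1: 0.195, 0.06, 0.006, 0 → sum = 0.261
V_1 = 0.261 / l_1 = 0.261 / 0.39 = 0.669231… → 0.669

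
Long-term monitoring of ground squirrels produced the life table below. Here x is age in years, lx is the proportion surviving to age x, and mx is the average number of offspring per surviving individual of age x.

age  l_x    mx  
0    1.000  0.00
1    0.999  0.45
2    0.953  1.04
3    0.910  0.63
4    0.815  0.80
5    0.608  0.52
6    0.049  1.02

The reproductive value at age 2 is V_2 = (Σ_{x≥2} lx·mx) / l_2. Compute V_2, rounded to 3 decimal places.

2.710

lx·mx for x ≥ 2: 0.99112, 0.5733, 0.652, 0.31616, 0.04998 → sum = 2.58256
V_2 = 2.58256 / l_2 = 2.58256 / 0.953 = 2.709927… → 2.710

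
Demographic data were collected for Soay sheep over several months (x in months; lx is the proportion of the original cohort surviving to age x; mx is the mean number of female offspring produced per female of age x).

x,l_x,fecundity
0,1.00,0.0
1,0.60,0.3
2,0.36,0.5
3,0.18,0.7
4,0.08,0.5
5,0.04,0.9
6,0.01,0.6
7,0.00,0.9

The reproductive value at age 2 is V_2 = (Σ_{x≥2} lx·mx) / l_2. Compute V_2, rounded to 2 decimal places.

lx·mx for x ≥ 2: 0.18, 0.126, 0.04, 0.036, 0.006, 0 → sum = 0.388
V_2 = 0.388 / l_2 = 0.388 / 0.36 = 1.077778… → 1.08

1.08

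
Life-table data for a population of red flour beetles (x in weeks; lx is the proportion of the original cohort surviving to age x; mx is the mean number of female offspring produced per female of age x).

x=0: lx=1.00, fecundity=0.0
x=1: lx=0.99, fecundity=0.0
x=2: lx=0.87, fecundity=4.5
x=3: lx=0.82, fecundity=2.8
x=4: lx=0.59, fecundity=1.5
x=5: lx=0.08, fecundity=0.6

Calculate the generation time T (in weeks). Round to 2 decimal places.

2.59

lx·mx: 0, 0, 3.915, 2.296, 0.885, 0.048 → R0 = 7.144
x·lx·mx: 0, 0, 7.83, 6.888, 3.54, 0.24 → Σ = 18.498
T = 18.498 / 7.144 = 2.589306… → 2.59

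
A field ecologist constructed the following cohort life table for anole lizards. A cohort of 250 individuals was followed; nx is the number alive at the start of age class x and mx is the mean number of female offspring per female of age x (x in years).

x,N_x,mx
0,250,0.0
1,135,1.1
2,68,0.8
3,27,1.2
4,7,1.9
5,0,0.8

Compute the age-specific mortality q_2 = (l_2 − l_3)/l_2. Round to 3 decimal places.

lx = nx/n0 = nx/250: 1, 0.54, 0.272, 0.108, 0.028, 0
q_2 = (l_2 − l_3) / l_2 = (0.272 − 0.108) / 0.272
     = 0.164 / 0.272 = 0.602941… → 0.603

0.603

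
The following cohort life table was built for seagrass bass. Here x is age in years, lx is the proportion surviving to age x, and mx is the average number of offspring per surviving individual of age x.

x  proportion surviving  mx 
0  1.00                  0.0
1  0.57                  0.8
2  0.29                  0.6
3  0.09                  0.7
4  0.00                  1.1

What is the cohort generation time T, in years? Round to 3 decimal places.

lx·mx: 0, 0.456, 0.174, 0.063, 0 → R0 = 0.693
x·lx·mx: 0, 0.456, 0.348, 0.189, 0 → Σ = 0.993
T = 0.993 / 0.693 = 1.4329… → 1.433

1.433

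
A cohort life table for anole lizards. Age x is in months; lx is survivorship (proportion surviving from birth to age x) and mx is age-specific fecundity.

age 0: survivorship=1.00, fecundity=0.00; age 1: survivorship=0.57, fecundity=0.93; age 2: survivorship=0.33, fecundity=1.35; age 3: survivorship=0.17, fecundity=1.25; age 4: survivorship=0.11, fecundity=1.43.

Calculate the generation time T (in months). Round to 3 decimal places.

1.998

lx·mx: 0, 0.5301, 0.4455, 0.2125, 0.1573 → R0 = 1.3454
x·lx·mx: 0, 0.5301, 0.891, 0.6375, 0.6292 → Σ = 2.6878
T = 2.6878 / 1.3454 = 1.99777… → 1.998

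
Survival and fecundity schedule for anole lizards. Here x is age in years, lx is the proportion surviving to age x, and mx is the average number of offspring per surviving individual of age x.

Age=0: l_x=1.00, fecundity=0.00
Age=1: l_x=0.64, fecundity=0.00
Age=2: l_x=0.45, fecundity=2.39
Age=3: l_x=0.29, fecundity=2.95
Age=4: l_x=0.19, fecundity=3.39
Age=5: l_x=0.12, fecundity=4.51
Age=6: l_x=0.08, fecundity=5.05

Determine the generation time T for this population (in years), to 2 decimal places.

lx·mx: 0, 0, 1.0755, 0.8555, 0.6441, 0.5412, 0.404 → R0 = 3.5203
x·lx·mx: 0, 0, 2.151, 2.5665, 2.5764, 2.706, 2.424 → Σ = 12.4239
T = 12.4239 / 3.5203 = 3.529216… → 3.53

3.53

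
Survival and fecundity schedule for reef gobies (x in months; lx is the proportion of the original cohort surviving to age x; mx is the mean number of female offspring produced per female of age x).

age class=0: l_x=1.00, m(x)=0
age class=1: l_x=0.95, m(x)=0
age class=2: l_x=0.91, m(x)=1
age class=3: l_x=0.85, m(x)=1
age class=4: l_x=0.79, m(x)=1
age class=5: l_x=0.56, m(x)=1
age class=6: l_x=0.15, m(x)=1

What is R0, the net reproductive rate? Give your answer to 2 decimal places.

lx·mx by age: 0, 0, 0.91, 0.85, 0.79, 0.56, 0.15
R0 = Σ lx·mx = 3.26 → 3.26

3.26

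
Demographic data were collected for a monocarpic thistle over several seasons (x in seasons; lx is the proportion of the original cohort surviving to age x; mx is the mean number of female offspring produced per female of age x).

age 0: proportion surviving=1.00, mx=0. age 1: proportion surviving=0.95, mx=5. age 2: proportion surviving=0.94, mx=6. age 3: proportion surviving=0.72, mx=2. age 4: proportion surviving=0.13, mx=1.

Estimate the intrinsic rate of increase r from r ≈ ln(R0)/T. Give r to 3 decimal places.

1.422

R0 = Σ lx·mx = 0 + 4.75 + 5.64 + 1.44 + 0.13 = 11.96
Σ x·lx·mx = 20.87; T = 20.87/11.96 = 1.74498…
r ≈ ln(R0)/T = ln(11.96)/1.74498… = 1.42212… → 1.422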